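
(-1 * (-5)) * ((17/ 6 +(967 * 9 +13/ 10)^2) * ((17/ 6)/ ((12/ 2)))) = 386400690749/ 2160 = 178889208.68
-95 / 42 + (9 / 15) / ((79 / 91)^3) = -139243579 / 103538190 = -1.34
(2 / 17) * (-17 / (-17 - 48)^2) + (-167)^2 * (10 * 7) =8248171748 / 4225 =1952230.00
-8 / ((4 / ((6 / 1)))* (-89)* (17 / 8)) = 96 / 1513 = 0.06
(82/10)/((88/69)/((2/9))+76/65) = 12259/10328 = 1.19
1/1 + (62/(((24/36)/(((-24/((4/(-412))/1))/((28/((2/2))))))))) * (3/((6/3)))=86218/7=12316.86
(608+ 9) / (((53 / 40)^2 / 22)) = 21718400 / 2809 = 7731.72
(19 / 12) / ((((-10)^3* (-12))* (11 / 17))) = 323 / 1584000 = 0.00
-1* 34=-34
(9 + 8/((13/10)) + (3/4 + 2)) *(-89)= -1593.44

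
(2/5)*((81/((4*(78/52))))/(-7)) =-27/35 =-0.77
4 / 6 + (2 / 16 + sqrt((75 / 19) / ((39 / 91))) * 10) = 19 / 24 + 50 * sqrt(133) / 19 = 31.14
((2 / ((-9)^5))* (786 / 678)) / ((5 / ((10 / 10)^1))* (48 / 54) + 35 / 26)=-6812 / 1004587515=-0.00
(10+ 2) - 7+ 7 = 12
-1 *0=0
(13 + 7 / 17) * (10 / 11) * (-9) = -20520 / 187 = -109.73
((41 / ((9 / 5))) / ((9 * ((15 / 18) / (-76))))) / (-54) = 3116 / 729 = 4.27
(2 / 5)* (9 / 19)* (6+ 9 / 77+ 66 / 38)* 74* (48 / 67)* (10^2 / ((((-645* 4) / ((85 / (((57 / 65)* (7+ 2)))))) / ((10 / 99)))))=-501086560000 / 150636418317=-3.33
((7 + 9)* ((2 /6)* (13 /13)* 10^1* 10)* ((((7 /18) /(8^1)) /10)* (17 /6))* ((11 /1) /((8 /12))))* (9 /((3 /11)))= 71995 /18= 3999.72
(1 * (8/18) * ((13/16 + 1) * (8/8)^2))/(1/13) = 377/36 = 10.47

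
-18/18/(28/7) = -1/4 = -0.25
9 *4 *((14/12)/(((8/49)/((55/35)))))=1617/4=404.25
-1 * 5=-5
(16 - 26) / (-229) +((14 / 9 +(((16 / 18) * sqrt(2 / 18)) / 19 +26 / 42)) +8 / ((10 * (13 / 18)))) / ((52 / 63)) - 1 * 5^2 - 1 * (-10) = -483581567 / 44119140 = -10.96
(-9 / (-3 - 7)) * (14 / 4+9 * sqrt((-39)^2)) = 6381 / 20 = 319.05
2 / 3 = 0.67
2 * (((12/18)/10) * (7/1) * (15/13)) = 14/13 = 1.08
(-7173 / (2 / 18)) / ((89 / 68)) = -4389876 / 89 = -49324.45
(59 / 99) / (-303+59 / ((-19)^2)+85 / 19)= -21299 / 10663191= -0.00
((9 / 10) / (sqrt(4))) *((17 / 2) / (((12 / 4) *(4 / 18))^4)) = 12393 / 640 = 19.36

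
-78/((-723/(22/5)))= 572/1205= 0.47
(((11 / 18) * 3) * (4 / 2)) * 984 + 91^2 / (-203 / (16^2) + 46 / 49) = 110475896 / 1829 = 60402.35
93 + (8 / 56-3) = 631 / 7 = 90.14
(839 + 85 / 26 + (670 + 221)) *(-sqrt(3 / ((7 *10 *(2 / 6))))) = -27039 *sqrt(70) / 364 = -621.50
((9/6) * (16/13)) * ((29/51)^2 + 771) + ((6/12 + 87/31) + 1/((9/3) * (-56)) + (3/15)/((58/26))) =103837123247/72747080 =1427.37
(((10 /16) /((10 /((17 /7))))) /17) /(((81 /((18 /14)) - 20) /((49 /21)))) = 1 /2064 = 0.00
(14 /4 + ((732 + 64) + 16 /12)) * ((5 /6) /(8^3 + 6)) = 24025 /18648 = 1.29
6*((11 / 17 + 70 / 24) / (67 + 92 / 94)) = 34169 / 108630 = 0.31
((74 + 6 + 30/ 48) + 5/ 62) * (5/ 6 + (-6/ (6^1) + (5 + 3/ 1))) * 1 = 940705/ 1488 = 632.19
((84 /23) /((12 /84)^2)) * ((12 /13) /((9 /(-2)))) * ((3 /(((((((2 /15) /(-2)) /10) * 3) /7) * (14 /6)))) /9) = 548800 /299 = 1835.45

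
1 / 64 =0.02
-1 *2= -2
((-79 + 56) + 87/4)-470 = -1885/4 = -471.25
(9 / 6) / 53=3 / 106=0.03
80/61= 1.31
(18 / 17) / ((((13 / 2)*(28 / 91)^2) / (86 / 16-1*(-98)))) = 96759 / 544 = 177.87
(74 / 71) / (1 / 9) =666 / 71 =9.38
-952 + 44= -908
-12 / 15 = -4 / 5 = -0.80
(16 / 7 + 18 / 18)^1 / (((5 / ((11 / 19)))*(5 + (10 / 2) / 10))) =46 / 665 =0.07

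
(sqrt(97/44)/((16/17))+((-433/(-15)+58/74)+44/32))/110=0.30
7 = 7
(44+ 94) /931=138 /931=0.15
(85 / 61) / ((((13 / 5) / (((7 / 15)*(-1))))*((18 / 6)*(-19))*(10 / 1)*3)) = 119 / 813618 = 0.00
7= 7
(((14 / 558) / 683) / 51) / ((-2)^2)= 7 / 38873628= 0.00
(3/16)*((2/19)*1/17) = 3/2584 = 0.00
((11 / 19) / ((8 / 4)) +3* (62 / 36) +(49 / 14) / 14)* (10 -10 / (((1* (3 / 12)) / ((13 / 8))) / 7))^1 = -578945 / 228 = -2539.23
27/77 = 0.35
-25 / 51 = -0.49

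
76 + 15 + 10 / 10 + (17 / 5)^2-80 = 589 / 25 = 23.56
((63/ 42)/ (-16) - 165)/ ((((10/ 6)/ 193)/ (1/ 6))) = -1019619/ 320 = -3186.31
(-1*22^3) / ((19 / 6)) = -63888 / 19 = -3362.53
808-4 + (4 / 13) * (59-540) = 656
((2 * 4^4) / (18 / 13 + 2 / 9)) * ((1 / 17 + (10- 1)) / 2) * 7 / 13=620928 / 799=777.13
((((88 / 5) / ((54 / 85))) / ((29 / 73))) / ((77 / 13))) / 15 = 64532 / 82215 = 0.78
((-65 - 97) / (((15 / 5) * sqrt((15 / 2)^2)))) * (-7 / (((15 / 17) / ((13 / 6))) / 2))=6188 / 25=247.52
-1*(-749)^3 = 420189749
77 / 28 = 11 / 4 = 2.75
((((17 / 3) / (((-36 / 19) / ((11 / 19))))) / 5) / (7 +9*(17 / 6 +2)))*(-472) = 44132 / 13635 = 3.24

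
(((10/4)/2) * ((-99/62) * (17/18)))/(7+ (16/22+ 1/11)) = -10285/42656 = -0.24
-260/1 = -260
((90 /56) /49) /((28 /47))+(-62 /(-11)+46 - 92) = -17033439 /422576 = -40.31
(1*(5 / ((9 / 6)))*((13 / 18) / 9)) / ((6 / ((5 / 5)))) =65 / 1458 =0.04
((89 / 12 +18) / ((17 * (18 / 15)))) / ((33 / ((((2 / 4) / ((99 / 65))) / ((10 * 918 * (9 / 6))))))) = 19825 / 22025434464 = 0.00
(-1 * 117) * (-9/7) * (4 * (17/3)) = 23868/7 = 3409.71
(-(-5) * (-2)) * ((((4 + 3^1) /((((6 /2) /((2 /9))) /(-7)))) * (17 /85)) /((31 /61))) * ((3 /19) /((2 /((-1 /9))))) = -5978 /47709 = -0.13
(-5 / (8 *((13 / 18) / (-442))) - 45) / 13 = 675 / 26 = 25.96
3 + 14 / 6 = 16 / 3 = 5.33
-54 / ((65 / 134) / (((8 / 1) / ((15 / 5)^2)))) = -6432 / 65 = -98.95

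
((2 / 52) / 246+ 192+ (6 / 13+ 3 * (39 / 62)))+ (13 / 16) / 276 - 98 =96.35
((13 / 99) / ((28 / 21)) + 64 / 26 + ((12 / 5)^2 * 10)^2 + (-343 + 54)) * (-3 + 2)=-130043629 / 42900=-3031.32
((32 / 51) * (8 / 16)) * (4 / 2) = 32 / 51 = 0.63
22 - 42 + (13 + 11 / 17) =-108 / 17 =-6.35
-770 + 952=182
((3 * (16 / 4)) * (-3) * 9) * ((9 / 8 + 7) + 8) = -10449 / 2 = -5224.50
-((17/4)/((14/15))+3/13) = -4.78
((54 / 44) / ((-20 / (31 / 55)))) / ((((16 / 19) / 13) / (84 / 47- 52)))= 12197601 / 454960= 26.81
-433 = -433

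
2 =2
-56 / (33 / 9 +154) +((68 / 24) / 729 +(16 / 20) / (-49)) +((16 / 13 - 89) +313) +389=4045022292911 / 6589452870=613.86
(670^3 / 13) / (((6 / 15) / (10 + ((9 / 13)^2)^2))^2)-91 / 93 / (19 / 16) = 283540557488080938044162 / 18738150392091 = 15131726000.44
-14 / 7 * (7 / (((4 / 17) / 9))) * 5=-5355 / 2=-2677.50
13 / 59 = 0.22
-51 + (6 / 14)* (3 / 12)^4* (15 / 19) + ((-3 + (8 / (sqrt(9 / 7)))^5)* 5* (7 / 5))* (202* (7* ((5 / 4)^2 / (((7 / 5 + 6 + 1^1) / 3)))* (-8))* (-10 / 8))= -5643596403 / 34048 + 88686080000* sqrt(7) / 243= 965436354.65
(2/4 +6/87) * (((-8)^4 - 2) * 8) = 540408/29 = 18634.76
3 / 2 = 1.50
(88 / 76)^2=484 / 361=1.34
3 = 3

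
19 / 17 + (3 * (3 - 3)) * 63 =19 / 17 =1.12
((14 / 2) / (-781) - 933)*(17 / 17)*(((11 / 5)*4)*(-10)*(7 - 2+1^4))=34976640 / 71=492628.73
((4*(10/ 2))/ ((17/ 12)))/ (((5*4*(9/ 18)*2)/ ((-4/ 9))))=-16/ 51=-0.31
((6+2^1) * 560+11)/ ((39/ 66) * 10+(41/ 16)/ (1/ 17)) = 790416/ 8707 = 90.78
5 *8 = 40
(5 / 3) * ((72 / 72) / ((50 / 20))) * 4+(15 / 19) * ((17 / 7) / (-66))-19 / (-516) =672985 / 251636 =2.67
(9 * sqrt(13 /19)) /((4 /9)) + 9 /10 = 9 /10 + 81 * sqrt(247) /76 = 17.65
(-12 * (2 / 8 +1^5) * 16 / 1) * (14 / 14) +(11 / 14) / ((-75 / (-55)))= -50279 / 210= -239.42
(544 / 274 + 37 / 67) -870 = -7962437 / 9179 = -867.46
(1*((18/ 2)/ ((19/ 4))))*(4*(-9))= -68.21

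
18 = 18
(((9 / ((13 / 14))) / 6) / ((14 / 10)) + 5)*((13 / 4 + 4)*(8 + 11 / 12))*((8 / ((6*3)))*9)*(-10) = -620600 / 39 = -15912.82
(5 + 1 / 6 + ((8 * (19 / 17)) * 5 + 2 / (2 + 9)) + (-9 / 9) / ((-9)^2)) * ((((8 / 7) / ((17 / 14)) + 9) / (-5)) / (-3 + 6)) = -256199437 / 7724970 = -33.17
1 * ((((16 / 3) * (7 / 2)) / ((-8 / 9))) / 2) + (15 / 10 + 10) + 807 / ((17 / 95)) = 76682 / 17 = 4510.71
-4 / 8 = -1 / 2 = -0.50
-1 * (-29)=29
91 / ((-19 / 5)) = -455 / 19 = -23.95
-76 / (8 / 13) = -247 / 2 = -123.50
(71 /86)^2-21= -150275 /7396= -20.32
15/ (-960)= -1/ 64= -0.02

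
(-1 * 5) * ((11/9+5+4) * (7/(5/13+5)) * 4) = -2392/9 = -265.78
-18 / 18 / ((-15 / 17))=17 / 15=1.13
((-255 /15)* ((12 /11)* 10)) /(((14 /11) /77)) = -11220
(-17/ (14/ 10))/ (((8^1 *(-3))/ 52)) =26.31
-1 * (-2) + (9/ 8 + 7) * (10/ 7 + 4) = 1291/ 28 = 46.11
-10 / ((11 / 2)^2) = -40 / 121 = -0.33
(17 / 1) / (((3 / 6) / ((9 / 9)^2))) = 34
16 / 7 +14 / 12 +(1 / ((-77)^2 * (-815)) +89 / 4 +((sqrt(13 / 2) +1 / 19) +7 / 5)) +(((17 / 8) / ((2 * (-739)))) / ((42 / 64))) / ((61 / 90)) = sqrt(26) / 2 +1348486130613031 / 49664741515620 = 29.70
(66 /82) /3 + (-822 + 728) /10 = -1872 /205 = -9.13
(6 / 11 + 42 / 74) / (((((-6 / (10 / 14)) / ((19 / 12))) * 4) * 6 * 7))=-14345 / 11487168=-0.00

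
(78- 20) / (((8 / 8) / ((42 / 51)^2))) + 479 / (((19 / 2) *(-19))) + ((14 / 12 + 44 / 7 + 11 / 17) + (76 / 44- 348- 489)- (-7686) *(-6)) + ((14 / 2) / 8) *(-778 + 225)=-9136862260285 / 192799992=-47390.37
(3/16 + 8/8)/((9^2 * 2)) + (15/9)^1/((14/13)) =28213/18144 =1.55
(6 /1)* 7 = 42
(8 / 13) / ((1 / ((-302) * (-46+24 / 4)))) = 96640 / 13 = 7433.85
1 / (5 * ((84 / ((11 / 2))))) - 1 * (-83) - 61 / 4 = 56921 / 840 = 67.76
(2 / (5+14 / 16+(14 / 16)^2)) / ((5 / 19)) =2432 / 2125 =1.14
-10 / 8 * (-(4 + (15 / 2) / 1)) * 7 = 805 / 8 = 100.62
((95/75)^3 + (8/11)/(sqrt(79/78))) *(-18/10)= -6859/1875 - 72 *sqrt(6162)/4345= -4.96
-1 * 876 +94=-782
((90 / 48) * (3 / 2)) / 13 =45 / 208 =0.22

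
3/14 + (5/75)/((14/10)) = 11/42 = 0.26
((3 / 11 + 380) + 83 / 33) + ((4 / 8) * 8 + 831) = 40187 / 33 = 1217.79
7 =7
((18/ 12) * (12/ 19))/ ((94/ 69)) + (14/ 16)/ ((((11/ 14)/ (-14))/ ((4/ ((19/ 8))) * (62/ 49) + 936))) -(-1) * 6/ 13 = -169783469/ 11609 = -14625.16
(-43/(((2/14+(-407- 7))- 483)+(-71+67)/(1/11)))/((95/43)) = 0.02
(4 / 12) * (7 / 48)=7 / 144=0.05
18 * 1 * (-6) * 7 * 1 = -756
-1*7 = -7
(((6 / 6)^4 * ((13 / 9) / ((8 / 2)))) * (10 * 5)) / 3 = 325 / 54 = 6.02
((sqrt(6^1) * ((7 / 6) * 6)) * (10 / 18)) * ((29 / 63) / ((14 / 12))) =290 * sqrt(6) / 189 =3.76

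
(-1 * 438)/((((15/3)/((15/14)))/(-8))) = 5256/7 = 750.86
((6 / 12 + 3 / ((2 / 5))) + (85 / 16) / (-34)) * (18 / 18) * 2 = 251 / 16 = 15.69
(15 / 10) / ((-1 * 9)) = -1 / 6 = -0.17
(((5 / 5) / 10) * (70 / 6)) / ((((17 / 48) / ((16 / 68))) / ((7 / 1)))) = 1568 / 289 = 5.43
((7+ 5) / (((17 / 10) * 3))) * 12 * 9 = 4320 / 17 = 254.12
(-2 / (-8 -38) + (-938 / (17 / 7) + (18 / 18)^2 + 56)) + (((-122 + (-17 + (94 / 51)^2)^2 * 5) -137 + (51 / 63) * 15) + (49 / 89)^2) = 3014814618881368 / 8627532296481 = 349.44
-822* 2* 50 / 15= -5480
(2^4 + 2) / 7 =18 / 7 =2.57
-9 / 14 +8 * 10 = 79.36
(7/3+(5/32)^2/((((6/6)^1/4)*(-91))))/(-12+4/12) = -162997/815360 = -0.20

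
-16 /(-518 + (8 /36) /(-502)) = 36144 /1170163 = 0.03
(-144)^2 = 20736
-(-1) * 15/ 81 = 5/ 27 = 0.19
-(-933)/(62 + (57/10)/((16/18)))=74640/5473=13.64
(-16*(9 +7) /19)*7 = -1792 /19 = -94.32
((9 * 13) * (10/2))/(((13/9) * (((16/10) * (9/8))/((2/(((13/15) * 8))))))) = 3375/52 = 64.90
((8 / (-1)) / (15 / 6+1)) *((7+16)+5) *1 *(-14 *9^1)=8064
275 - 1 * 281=-6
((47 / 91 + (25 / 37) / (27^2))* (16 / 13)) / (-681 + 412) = -20320096 / 8583536871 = -0.00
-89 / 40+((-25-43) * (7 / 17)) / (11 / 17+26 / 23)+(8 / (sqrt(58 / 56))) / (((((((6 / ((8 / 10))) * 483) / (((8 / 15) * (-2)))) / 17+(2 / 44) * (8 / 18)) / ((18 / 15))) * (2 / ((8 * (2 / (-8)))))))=-19991 / 1112+5170176 * sqrt(203) / 1559871865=-17.93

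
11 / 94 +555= 555.12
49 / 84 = 7 / 12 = 0.58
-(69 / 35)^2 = -4761 / 1225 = -3.89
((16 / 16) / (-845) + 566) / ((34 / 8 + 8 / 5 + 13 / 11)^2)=11.45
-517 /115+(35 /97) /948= -47537227 /10574940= -4.50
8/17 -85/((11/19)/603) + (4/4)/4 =-66220921/748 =-88530.64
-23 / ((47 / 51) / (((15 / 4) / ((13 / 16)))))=-70380 / 611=-115.19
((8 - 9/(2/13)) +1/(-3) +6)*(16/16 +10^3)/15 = -269269/90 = -2991.88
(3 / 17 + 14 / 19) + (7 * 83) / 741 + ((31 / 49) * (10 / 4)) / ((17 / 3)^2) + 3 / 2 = 34068005 / 10493301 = 3.25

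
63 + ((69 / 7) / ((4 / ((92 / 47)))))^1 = 22314 / 329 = 67.82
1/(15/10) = 2/3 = 0.67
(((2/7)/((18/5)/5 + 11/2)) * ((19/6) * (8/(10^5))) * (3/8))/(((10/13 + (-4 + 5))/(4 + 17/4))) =8151/400568000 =0.00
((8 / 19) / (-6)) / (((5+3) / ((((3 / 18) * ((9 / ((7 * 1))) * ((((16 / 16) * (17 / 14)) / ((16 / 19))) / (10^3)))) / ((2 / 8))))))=-17 / 1568000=-0.00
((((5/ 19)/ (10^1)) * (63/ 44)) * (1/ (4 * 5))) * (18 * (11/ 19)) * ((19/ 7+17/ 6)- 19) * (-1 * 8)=3051/ 1444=2.11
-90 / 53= -1.70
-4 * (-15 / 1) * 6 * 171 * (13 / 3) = 266760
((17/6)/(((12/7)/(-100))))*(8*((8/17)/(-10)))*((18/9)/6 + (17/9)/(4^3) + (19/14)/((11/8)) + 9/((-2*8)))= 174605/3564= 48.99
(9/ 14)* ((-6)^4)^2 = 1079753.14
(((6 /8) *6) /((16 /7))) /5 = 63 /160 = 0.39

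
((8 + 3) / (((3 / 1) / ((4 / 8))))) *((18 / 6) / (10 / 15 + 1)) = 33 / 10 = 3.30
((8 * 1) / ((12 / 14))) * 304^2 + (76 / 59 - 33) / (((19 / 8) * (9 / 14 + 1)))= 66716699728 / 77349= 862541.21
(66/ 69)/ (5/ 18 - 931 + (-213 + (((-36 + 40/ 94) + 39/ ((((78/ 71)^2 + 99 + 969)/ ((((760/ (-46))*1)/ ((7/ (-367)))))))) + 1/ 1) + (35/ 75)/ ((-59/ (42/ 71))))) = -612828082583640/ 734675928133017179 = -0.00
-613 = -613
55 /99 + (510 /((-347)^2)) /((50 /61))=3038224 /5418405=0.56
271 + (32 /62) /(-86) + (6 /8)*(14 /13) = 9420103 /34658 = 271.80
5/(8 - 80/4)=-5/12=-0.42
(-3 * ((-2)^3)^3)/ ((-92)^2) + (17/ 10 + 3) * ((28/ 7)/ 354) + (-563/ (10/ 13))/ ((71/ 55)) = -37675901119/ 66479430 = -566.73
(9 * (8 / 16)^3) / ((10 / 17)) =153 / 80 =1.91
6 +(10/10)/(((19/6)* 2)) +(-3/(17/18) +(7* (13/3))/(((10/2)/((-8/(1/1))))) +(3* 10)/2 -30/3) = -196474/4845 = -40.55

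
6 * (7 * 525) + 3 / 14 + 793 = 319805 / 14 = 22843.21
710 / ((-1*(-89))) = 710 / 89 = 7.98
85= 85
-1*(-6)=6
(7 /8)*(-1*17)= -119 /8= -14.88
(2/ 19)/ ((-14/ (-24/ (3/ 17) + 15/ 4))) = 529/ 532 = 0.99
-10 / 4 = -5 / 2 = -2.50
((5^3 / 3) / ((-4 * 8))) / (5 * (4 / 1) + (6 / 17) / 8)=-2125 / 32712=-0.06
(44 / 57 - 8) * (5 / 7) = -2060 / 399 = -5.16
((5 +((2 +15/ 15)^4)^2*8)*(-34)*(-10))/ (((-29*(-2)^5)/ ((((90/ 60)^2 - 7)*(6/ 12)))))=-45676.83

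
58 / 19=3.05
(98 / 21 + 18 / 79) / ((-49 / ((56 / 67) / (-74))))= 4640 / 4112661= 0.00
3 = 3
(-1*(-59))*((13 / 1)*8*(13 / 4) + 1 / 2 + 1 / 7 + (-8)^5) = -26786649 / 14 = -1913332.07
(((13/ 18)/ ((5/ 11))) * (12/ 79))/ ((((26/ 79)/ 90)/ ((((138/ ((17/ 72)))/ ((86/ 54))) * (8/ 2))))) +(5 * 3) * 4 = 70867668/ 731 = 96946.19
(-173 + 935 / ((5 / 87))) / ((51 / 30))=160960 / 17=9468.24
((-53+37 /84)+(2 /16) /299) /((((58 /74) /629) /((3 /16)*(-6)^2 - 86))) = 3342732.39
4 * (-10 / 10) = -4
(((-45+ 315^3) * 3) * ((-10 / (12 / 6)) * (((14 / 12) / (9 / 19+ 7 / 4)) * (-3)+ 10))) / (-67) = 667624528800 / 11323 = 58961805.95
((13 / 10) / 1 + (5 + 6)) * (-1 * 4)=-246 / 5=-49.20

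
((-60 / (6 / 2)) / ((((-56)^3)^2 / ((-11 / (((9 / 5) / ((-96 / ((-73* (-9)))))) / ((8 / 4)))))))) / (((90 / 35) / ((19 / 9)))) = -0.00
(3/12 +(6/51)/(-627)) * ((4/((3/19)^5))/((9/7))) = 9716342797/1226907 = 7919.38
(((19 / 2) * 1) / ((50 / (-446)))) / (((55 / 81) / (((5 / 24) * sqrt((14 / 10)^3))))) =-800793 * sqrt(35) / 110000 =-43.07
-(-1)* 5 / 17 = 5 / 17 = 0.29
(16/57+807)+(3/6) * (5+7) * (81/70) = 1624376/1995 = 814.22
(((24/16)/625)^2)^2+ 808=1972656250000081/2441406250000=808.00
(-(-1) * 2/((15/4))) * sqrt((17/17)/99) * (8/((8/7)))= 56 * sqrt(11)/495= 0.38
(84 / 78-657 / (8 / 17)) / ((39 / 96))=-580340 / 169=-3433.96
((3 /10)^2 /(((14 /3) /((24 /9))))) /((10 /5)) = 9 /350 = 0.03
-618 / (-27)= 22.89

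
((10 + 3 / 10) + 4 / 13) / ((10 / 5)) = 1379 / 260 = 5.30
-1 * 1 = -1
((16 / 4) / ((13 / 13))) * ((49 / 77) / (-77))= -4 / 121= -0.03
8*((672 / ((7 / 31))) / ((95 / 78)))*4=7428096 / 95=78190.48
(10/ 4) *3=15/ 2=7.50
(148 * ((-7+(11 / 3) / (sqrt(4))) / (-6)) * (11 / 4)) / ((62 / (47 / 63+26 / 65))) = 146927 / 22680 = 6.48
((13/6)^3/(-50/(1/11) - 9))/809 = -169/7513992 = -0.00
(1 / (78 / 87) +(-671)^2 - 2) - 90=11703903 / 26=450150.12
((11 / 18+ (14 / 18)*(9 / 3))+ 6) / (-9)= -161 / 162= -0.99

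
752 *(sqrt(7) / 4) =188 *sqrt(7) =497.40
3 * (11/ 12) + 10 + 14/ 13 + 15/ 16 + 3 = 3695/ 208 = 17.76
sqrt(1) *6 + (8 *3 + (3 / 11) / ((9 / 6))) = 332 / 11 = 30.18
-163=-163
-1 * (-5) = 5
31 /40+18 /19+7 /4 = 2639 /760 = 3.47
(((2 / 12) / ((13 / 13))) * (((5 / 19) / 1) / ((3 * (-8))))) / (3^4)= -0.00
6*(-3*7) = -126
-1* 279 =-279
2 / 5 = 0.40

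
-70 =-70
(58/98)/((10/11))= 319/490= 0.65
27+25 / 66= 1807 / 66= 27.38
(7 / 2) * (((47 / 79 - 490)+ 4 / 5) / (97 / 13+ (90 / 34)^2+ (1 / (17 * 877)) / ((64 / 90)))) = -71221951596432 / 602577578515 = -118.20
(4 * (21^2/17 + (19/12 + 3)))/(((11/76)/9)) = 7592.28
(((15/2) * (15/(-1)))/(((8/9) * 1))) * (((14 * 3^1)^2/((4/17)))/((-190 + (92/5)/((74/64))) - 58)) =936187875/228992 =4088.30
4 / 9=0.44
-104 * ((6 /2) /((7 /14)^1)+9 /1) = -1560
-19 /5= -3.80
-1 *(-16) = 16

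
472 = 472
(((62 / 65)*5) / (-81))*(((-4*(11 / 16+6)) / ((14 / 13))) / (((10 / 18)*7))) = 3317 / 8820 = 0.38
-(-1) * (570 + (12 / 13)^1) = 570.92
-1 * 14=-14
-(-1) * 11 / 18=11 / 18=0.61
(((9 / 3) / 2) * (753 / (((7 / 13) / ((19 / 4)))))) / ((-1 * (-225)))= 61997 / 1400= 44.28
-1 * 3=-3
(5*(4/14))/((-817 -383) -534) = -5/6069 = -0.00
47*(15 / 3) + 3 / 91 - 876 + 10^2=-49228 / 91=-540.97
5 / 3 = 1.67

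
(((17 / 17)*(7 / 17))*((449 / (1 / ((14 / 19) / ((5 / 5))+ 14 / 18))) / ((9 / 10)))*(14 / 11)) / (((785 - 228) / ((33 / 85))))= 22793036 / 82579149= 0.28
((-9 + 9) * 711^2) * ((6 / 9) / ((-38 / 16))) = 0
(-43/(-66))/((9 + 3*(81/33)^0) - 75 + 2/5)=-215/20658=-0.01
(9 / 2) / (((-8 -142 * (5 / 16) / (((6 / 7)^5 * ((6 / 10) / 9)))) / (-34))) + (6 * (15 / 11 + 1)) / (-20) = -0.60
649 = 649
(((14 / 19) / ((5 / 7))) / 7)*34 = 476 / 95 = 5.01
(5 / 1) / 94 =5 / 94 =0.05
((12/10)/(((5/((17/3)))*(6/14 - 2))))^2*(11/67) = 0.12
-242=-242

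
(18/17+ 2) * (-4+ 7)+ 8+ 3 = 343/17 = 20.18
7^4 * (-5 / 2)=-12005 / 2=-6002.50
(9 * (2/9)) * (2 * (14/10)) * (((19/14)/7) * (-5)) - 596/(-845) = -27938/5915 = -4.72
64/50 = 32/25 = 1.28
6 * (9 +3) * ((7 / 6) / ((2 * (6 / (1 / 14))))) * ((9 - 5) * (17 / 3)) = 34 / 3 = 11.33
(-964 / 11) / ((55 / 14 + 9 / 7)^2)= -188944 / 58619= -3.22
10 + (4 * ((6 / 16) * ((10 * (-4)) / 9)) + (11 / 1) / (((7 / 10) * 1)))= 400 / 21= 19.05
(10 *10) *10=1000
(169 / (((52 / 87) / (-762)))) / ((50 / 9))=-3878199 / 100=-38781.99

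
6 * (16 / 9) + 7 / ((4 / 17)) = 485 / 12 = 40.42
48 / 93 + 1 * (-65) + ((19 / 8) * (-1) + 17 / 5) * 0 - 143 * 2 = -10865 / 31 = -350.48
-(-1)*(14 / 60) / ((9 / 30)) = 7 / 9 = 0.78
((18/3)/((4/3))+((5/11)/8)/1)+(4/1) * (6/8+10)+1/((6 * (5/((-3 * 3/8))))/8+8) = 29427/616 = 47.77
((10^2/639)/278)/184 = 25/8171532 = 0.00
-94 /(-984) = 0.10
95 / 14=6.79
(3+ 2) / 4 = 5 / 4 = 1.25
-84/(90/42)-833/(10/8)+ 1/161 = -568003/805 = -705.59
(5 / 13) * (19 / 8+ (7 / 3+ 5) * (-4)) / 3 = -3235 / 936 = -3.46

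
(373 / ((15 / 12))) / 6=746 / 15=49.73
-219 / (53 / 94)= -20586 / 53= -388.42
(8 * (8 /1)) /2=32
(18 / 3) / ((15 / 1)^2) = 0.03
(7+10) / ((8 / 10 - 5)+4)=-85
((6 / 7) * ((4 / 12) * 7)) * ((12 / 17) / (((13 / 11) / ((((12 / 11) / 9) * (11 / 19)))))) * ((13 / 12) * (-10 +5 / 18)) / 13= -7700 / 113373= -0.07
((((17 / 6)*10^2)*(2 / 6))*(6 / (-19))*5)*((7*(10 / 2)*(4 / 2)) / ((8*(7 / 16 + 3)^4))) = -7798784 / 834537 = -9.35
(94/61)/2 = 47/61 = 0.77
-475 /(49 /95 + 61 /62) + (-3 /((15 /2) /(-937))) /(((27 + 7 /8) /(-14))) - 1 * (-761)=2521501041 /9848795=256.02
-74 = -74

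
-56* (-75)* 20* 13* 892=974064000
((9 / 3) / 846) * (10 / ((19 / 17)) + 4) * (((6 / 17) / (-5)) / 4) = -123 / 151810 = -0.00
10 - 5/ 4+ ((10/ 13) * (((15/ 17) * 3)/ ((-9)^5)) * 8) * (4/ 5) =50748055/ 5799924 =8.75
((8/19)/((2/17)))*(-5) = -340/19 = -17.89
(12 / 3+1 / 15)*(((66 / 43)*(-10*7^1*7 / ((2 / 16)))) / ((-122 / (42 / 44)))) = 191.44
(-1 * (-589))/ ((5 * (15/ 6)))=47.12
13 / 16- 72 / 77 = -151 / 1232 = -0.12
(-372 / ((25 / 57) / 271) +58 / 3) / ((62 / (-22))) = 189611422 / 2325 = 81553.30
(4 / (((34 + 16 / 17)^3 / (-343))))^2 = 2839760855281 / 2745356115653316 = 0.00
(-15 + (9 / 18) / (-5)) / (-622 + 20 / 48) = 906 / 37295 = 0.02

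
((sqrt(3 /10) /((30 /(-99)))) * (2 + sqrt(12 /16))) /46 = 33 * sqrt(30) * (-4-sqrt(3)) /9200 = -0.11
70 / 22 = 35 / 11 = 3.18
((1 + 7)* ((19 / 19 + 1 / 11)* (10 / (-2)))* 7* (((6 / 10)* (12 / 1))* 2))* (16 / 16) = -48384 / 11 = -4398.55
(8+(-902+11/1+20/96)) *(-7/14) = 21187/48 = 441.40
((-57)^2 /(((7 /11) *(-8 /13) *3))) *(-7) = 154869 /8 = 19358.62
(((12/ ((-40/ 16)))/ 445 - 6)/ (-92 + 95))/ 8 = -2229/ 8900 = -0.25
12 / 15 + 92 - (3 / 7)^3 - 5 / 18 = 92.44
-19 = -19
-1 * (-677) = 677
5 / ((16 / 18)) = 45 / 8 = 5.62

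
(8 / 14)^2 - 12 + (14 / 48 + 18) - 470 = -544937 / 1176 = -463.38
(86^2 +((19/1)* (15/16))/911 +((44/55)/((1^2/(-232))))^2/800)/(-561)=-2053636589/154870000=-13.26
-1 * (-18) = 18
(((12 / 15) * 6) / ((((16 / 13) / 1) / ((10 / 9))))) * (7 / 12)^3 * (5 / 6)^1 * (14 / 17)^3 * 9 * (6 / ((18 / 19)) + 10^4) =229560846515 / 6367248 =36053.39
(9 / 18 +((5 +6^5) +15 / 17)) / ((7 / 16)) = 17788.30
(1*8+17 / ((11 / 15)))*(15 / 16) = 5145 / 176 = 29.23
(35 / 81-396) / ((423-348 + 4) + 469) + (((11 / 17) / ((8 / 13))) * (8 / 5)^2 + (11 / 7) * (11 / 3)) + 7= 1945401529 / 132054300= 14.73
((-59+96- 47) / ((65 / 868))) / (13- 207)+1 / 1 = 2129 / 1261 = 1.69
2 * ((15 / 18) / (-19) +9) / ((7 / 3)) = 7.68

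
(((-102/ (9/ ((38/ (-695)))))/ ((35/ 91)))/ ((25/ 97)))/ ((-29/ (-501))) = 272078404/ 2519375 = 107.99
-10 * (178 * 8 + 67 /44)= -313615 /22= -14255.23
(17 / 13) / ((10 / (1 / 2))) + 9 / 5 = 97 / 52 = 1.87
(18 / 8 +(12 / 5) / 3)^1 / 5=61 / 100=0.61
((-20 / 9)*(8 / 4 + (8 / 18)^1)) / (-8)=55 / 81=0.68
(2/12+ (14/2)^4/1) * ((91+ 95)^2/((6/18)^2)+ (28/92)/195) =20118907949629/26910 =747636861.75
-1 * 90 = -90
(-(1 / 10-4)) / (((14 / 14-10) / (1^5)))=-13 / 30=-0.43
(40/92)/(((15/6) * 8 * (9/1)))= 0.00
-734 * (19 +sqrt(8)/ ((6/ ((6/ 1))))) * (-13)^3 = 3225196 * sqrt(2) +30639362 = 35200477.92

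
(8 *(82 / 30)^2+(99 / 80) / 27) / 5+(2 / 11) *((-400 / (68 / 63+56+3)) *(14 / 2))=522997891 / 149886000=3.49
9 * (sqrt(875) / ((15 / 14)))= 42 * sqrt(35)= 248.48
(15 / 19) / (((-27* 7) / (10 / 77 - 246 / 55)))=8 / 441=0.02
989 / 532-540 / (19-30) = 50.95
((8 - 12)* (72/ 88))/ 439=-36/ 4829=-0.01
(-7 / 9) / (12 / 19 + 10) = -133 / 1818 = -0.07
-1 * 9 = -9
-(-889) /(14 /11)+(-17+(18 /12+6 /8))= 2735 /4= 683.75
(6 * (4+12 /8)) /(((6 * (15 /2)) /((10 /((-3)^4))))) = 0.09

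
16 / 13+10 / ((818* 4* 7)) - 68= -9940271 / 148876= -66.77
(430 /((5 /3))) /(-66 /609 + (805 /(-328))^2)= 5634604416 /129182227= 43.62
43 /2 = 21.50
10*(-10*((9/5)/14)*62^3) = -21449520/7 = -3064217.14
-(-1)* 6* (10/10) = 6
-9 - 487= -496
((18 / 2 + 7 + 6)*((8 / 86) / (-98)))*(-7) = 44 / 301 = 0.15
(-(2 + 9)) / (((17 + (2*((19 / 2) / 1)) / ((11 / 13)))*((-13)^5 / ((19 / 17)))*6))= 0.00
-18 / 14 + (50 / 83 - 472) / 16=-142917 / 4648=-30.75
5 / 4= 1.25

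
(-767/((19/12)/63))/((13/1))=-44604/19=-2347.58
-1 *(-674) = 674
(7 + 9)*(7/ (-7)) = -16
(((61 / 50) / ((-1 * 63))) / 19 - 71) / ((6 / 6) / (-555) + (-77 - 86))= 157228207 / 360959340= 0.44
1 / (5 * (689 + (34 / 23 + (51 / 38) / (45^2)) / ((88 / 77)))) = 943920 / 3257911837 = 0.00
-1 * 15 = -15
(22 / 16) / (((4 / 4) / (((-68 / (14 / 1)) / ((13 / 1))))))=-187 / 364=-0.51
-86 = -86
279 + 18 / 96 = 4467 / 16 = 279.19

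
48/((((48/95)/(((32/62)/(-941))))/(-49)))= 74480/29171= 2.55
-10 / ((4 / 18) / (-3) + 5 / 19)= -5130 / 97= -52.89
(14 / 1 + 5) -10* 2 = -1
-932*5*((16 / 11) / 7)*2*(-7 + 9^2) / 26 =-5517440 / 1001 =-5511.93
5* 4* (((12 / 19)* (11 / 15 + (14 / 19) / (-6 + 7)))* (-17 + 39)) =408.55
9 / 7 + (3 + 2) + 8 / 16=95 / 14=6.79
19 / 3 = 6.33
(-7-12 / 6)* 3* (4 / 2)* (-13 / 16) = 43.88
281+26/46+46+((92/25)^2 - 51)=4170297/14375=290.11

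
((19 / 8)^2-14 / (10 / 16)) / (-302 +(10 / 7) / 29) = 1088689 / 19614720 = 0.06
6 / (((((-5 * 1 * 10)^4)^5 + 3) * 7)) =6 / 66757202148437500000000000000000021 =0.00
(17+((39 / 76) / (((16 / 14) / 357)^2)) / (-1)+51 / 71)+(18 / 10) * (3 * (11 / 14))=-604968826411 / 12087040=-50051.03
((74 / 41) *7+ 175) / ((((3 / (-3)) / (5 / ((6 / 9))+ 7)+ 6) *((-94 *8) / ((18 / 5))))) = -2007873 / 13257760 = -0.15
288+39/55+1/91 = 1445044/5005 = 288.72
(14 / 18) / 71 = 7 / 639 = 0.01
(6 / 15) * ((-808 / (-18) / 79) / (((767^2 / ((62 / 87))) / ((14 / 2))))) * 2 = 701344 / 181948963365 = 0.00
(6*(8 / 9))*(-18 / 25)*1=-96 / 25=-3.84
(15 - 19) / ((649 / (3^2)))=-36 / 649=-0.06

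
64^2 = 4096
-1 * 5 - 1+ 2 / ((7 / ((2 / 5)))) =-206 / 35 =-5.89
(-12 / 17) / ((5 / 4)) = -48 / 85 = -0.56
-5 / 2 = -2.50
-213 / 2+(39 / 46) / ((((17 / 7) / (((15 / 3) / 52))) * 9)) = -999361 / 9384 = -106.50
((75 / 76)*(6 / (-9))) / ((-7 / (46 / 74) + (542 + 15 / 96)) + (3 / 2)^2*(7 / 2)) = -1840 / 1506833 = -0.00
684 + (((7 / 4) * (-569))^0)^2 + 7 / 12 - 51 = 7615 / 12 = 634.58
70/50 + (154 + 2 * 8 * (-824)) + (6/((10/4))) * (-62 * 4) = -68119/5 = -13623.80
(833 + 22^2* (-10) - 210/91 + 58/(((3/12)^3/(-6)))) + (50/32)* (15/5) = -5465537/208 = -26276.62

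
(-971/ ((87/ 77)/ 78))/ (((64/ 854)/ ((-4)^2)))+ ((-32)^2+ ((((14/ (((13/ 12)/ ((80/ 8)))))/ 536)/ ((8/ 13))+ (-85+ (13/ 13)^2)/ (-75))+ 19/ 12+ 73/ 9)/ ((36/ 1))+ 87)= -112610084197757/ 7869150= -14310323.76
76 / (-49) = -76 / 49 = -1.55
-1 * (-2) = 2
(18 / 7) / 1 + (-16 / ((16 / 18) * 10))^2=5.81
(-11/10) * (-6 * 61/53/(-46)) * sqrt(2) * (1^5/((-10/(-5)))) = -2013 * sqrt(2)/24380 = -0.12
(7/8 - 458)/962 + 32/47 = 74393/361712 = 0.21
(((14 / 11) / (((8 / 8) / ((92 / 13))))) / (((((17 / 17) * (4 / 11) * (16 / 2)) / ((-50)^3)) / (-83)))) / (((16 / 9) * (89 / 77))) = 144696234375 / 9256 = 15632696.02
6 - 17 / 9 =37 / 9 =4.11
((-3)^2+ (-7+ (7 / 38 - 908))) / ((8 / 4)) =-34421 / 76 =-452.91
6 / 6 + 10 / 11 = 21 / 11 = 1.91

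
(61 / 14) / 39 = 0.11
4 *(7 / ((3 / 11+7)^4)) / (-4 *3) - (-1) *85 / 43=10440393059 / 5283840000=1.98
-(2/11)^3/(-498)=4/331419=0.00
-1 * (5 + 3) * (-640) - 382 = 4738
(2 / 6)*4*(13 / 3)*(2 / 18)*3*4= 208 / 27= 7.70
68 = 68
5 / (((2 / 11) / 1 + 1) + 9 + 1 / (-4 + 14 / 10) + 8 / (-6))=2145 / 3631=0.59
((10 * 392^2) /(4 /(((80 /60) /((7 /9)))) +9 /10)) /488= 973.87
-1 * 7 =-7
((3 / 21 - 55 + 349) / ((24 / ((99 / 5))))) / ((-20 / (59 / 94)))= -7.62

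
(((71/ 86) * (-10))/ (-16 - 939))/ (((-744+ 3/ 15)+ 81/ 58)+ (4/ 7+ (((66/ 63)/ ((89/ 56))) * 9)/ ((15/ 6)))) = -2565514/ 219448165143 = -0.00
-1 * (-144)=144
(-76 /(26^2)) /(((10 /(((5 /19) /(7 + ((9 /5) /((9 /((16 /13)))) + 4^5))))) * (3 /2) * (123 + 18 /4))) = -2 /133324659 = -0.00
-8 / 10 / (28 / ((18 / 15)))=-6 / 175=-0.03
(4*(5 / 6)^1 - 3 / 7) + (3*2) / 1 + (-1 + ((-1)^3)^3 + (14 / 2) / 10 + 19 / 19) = 1807 / 210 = 8.60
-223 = -223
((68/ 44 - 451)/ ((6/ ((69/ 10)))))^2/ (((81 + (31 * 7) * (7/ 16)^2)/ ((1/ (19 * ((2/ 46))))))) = 4758394171392/ 1802933275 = 2639.25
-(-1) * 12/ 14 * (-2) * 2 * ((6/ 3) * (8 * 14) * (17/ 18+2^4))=-39040/ 3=-13013.33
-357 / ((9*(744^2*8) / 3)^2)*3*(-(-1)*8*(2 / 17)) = -0.00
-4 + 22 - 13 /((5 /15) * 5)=51 /5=10.20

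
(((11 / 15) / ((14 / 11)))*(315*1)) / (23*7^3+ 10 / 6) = 99 / 4304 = 0.02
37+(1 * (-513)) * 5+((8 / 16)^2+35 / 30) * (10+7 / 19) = -2513.31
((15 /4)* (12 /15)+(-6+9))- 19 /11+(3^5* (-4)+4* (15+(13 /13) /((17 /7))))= -169437 /187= -906.08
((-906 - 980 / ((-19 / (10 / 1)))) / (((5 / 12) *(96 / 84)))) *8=-622776 / 95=-6555.54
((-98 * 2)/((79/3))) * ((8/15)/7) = -224/395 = -0.57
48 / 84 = 4 / 7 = 0.57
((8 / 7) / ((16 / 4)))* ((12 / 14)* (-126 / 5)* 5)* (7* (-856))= 184896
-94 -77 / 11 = -101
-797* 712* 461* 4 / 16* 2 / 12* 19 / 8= -621302147 / 24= -25887589.46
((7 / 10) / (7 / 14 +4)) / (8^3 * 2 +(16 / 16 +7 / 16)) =112 / 738315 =0.00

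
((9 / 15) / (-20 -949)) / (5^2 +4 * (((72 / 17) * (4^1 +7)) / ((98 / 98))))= -1 / 341335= -0.00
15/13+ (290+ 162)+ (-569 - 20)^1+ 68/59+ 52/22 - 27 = -1344267/8437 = -159.33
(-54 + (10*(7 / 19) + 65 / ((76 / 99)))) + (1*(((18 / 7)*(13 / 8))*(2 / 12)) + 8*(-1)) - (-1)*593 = 659735 / 1064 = 620.05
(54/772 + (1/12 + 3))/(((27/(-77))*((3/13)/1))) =-7310303/187596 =-38.97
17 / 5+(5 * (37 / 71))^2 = 256822 / 25205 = 10.19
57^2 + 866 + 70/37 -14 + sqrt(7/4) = sqrt(7)/2 + 151807/37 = 4104.21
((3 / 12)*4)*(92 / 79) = 92 / 79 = 1.16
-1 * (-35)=35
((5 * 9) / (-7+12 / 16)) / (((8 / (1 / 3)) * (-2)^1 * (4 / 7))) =21 / 80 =0.26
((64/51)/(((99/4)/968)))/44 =512/459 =1.12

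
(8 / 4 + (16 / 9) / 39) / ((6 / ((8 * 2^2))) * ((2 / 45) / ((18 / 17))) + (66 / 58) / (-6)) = -1665760 / 148031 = -11.25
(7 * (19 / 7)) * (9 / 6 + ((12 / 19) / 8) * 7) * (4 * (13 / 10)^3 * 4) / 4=342.73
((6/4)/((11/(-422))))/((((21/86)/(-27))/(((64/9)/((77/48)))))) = 167233536/5929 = 28206.03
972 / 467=2.08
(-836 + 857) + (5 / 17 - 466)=-7560 / 17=-444.71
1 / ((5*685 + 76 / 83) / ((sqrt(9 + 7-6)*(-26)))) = -2158*sqrt(10) / 284351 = -0.02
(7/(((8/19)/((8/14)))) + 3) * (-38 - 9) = -1175/2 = -587.50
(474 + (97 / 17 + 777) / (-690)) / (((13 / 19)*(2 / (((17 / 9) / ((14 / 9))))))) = 52693783 / 125580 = 419.60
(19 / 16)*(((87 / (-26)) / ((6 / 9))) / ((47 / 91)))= -34713 / 3008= -11.54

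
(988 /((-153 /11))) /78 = -418 /459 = -0.91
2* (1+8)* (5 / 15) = 6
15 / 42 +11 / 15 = 229 / 210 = 1.09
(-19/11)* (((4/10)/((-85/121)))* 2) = 1.97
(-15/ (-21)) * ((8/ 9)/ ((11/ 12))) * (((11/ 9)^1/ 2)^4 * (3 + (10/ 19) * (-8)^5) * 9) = -14991.74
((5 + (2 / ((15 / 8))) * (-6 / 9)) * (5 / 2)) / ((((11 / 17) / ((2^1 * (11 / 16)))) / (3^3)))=9843 / 16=615.19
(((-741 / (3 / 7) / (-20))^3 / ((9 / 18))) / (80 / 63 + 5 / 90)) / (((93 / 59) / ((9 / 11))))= 57636658645839 / 113894000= 506055.27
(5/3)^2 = 25/9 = 2.78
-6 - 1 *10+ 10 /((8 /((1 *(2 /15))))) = -95 /6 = -15.83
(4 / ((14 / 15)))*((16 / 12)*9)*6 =2160 / 7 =308.57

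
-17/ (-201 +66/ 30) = 85/ 994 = 0.09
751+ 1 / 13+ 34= 10206 / 13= 785.08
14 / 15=0.93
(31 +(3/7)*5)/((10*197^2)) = 116/1358315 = 0.00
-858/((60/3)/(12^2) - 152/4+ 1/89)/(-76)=-0.30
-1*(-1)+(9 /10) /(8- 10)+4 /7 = 157 /140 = 1.12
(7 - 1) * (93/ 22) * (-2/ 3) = -186/ 11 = -16.91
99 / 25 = 3.96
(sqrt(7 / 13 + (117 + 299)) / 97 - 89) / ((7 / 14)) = -177.58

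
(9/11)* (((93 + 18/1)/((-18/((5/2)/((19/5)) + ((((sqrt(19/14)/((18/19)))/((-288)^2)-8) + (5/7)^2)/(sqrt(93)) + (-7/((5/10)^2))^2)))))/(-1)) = -13579* sqrt(93)/33418 + 703* sqrt(24738)/14255087616 + 3309687/836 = 3955.04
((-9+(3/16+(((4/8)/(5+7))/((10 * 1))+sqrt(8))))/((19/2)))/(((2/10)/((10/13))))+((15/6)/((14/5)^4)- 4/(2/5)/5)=-314577959/56932512+200 * sqrt(2)/247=-4.38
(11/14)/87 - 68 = -82813/1218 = -67.99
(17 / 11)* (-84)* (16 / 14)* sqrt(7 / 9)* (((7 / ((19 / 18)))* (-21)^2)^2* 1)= -1679643713664* sqrt(7) / 3971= -1119093315.93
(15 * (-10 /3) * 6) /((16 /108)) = -2025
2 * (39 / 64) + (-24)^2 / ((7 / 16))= 295185 / 224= 1317.79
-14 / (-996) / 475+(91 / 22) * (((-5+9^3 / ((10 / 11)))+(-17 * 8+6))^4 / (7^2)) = 121657579091859351263 / 7285740000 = 16698040156.78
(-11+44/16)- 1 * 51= -237/4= -59.25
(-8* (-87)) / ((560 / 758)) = 32973 / 35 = 942.09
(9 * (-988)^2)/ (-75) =-2928432/ 25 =-117137.28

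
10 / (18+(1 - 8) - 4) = 10 / 7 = 1.43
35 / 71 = 0.49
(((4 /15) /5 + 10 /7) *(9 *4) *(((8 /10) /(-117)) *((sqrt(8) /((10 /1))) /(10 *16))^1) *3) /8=-389 *sqrt(2) /2275000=-0.00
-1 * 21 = -21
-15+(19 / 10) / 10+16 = 119 / 100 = 1.19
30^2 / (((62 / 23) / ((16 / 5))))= 1068.39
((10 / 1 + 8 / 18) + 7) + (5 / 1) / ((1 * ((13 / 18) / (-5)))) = -2009 / 117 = -17.17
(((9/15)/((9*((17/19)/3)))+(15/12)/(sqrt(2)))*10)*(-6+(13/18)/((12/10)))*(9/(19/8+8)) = -14575*sqrt(2)/498 -44308/4233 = -51.86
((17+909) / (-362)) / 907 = -463 / 164167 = -0.00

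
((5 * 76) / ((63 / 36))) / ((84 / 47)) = 17860 / 147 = 121.50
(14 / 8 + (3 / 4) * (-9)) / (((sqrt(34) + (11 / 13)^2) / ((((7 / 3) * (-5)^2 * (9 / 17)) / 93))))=17892875 / 504040191 - 24990875 * sqrt(34) / 504040191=-0.25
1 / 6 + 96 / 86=331 / 258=1.28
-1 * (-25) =25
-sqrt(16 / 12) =-2 * sqrt(3) / 3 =-1.15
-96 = -96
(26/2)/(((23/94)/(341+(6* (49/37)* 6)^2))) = 4372957550/31487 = 138881.37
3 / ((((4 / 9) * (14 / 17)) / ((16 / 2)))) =459 / 7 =65.57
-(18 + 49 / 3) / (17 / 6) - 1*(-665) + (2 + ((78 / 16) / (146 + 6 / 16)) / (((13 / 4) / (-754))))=12882927 / 19907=647.16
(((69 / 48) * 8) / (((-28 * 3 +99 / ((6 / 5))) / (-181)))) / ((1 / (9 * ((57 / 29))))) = 711873 / 29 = 24547.34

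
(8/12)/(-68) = -1/102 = -0.01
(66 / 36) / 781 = 1 / 426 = 0.00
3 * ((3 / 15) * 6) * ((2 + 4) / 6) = 18 / 5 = 3.60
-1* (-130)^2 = -16900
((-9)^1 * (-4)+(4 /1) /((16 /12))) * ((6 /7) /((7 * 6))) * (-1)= -39 /49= -0.80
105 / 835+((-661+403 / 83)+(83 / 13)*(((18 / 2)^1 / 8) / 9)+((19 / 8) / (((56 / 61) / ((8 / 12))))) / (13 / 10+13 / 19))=-1148910820405 / 1755800592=-654.35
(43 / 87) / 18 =0.03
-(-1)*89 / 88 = 89 / 88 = 1.01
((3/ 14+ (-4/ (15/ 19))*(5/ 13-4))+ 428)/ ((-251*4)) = -1219033/ 2740920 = -0.44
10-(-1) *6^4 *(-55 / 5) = -14246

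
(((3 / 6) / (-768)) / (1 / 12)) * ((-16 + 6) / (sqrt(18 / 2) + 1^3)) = 5 / 256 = 0.02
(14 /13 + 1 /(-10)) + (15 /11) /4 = 3769 /2860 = 1.32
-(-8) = 8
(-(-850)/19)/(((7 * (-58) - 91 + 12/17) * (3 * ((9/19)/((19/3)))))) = -274550/683397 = -0.40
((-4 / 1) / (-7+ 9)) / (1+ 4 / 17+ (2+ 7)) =-17 / 87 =-0.20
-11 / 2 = -5.50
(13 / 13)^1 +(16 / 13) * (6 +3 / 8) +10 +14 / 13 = 259 / 13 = 19.92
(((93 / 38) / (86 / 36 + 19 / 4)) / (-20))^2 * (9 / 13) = 6305121 / 30996795700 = 0.00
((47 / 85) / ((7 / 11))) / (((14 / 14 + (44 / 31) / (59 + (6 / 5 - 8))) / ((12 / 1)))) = 50196564 / 4945045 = 10.15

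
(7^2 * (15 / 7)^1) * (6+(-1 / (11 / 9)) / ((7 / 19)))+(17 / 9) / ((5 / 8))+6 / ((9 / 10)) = 201221 / 495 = 406.51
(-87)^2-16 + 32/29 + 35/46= 10078189/1334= 7554.86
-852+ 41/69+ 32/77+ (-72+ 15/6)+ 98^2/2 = 41244923/10626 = 3881.51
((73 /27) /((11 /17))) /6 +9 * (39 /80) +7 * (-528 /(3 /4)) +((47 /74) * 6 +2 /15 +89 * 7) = -2266004915 /527472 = -4295.97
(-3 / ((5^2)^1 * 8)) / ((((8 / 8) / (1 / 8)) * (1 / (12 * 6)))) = -27 / 200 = -0.14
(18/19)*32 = 576/19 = 30.32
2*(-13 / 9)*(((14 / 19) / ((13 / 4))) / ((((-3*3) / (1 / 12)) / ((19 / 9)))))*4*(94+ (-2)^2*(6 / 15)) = 53536 / 10935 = 4.90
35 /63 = 5 /9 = 0.56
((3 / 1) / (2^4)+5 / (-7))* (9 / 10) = -531 / 1120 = -0.47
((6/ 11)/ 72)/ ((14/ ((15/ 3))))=5/ 1848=0.00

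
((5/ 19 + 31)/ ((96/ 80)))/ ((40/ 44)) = 1089/ 38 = 28.66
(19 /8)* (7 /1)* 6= 399 /4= 99.75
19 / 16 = 1.19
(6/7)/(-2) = -0.43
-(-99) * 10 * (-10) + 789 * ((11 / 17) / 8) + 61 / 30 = -9834.15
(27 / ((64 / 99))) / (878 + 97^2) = 33 / 8128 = 0.00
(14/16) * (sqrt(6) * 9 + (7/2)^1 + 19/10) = 189/40 + 63 * sqrt(6)/8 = 24.01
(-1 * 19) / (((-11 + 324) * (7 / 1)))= -19 / 2191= -0.01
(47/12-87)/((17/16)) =-3988/51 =-78.20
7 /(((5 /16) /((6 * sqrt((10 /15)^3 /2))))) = 448 * sqrt(3) /15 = 51.73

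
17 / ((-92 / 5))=-85 / 92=-0.92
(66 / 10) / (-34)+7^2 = 8297 / 170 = 48.81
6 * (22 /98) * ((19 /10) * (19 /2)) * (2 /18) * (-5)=-3971 /294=-13.51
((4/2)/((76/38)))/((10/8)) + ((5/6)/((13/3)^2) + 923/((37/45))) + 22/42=1475873759/1313130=1123.94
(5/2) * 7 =35/2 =17.50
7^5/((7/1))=2401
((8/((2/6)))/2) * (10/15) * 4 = 32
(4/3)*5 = 20/3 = 6.67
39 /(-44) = -39 /44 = -0.89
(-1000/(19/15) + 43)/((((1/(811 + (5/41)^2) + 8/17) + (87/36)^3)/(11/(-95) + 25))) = -335694924441646848/263595159664285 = -1273.52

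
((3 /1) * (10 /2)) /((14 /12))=90 /7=12.86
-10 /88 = -5 /44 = -0.11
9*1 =9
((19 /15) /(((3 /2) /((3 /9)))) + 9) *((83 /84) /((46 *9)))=14857 /670680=0.02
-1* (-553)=553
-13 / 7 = -1.86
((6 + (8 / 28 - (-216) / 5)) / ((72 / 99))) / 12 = 4763 / 840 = 5.67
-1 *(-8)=8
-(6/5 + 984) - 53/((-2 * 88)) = -866711/880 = -984.90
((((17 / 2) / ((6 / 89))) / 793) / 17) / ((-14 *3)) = -89 / 399672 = -0.00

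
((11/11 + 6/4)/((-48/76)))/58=-95/1392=-0.07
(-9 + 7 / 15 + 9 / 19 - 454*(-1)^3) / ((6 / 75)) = 635465 / 114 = 5574.25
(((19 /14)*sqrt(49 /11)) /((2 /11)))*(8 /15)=38*sqrt(11) /15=8.40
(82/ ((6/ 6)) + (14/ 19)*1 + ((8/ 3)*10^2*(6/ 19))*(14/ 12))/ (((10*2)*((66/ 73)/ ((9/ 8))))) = 188267/ 16720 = 11.26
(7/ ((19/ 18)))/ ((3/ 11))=24.32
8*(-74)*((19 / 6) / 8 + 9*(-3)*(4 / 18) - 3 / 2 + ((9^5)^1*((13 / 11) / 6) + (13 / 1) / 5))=-1135662793 / 165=-6882804.81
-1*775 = -775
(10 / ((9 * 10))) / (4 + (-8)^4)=1 / 36900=0.00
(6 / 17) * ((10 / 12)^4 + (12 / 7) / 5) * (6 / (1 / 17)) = 37427 / 1260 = 29.70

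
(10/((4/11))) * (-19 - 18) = -2035/2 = -1017.50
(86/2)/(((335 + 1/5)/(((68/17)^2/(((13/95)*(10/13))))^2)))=1241840/419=2963.82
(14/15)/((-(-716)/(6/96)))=7/85920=0.00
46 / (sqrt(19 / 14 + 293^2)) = 46 * sqrt(1869630) / 400635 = 0.16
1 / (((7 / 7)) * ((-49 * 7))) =-1 / 343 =-0.00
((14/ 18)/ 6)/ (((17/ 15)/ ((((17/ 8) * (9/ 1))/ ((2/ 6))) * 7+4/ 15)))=337589/ 7344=45.97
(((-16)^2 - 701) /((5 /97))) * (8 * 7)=-483448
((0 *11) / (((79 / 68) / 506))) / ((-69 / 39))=0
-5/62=-0.08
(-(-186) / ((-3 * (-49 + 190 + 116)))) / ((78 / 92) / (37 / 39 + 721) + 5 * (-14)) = 80300912 / 23299825343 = 0.00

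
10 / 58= 0.17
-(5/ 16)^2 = -25/ 256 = -0.10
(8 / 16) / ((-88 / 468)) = -117 / 44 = -2.66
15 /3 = 5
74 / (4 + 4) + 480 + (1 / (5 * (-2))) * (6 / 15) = 48921 / 100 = 489.21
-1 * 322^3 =-33386248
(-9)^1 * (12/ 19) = -108/ 19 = -5.68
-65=-65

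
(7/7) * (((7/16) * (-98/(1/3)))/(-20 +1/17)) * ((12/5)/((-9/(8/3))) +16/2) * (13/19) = 3107923/96615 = 32.17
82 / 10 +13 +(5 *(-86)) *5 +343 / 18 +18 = -188257 / 90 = -2091.74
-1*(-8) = 8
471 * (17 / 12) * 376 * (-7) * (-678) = 1190704956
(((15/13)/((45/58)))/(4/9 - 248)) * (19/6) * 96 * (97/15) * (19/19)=-427576/36205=-11.81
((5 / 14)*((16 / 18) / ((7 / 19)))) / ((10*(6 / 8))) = 152 / 1323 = 0.11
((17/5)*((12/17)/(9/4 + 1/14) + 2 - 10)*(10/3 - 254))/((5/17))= 108715136/4875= 22300.54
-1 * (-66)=66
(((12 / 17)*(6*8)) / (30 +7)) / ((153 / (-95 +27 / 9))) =-5888 / 10693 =-0.55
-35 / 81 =-0.43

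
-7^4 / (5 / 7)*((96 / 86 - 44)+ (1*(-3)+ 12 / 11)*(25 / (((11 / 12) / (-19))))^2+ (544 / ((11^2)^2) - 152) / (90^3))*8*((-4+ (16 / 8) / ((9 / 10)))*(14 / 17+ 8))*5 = -126541851305402943823616 / 117032613885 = -1081252884172.50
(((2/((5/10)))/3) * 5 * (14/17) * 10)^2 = 3014.23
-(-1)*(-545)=-545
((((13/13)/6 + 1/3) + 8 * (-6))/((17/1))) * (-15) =1425/34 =41.91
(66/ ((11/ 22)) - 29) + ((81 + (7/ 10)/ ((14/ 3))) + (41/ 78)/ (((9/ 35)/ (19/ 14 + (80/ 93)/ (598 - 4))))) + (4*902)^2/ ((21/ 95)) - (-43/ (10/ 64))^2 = 99784807915952048/ 1696619925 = 58813884.27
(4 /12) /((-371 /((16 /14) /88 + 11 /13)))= -860 /1114113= -0.00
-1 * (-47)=47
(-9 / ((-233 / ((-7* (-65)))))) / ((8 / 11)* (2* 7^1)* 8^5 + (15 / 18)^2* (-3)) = 540540 / 10261300661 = 0.00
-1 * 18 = -18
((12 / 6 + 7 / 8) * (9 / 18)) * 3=69 / 16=4.31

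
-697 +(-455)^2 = 206328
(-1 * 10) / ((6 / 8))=-40 / 3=-13.33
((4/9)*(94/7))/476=94/7497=0.01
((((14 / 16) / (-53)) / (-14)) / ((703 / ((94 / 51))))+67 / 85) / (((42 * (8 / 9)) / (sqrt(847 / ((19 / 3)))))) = 659039777 * sqrt(399) / 53915263360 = 0.24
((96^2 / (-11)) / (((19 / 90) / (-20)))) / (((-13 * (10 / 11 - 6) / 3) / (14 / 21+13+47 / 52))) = 1178323200 / 22477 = 52423.51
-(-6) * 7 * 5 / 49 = 30 / 7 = 4.29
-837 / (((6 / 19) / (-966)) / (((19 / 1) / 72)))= 675656.62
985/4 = 246.25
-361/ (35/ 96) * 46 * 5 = -1594176/ 7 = -227739.43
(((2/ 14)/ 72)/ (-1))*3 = -1/ 168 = -0.01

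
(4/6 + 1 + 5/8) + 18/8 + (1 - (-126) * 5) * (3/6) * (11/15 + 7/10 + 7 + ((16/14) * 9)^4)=1018212102391/288120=3533986.19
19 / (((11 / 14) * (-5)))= -266 / 55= -4.84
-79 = -79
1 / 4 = 0.25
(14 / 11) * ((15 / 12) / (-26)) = -35 / 572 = -0.06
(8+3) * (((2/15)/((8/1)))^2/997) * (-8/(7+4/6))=-0.00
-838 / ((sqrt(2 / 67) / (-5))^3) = 3509125 * sqrt(134) / 2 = 20310529.34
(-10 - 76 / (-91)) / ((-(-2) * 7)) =-417 / 637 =-0.65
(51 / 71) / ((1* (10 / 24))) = 612 / 355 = 1.72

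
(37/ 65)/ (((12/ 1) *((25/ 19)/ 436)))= 76627/ 4875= 15.72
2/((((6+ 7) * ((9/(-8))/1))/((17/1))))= -272/117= -2.32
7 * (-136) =-952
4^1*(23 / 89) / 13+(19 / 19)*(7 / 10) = 9019 / 11570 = 0.78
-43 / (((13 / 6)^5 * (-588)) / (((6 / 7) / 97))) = 0.00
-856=-856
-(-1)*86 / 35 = 86 / 35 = 2.46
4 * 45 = 180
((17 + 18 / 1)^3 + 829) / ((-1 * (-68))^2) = 5463 / 578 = 9.45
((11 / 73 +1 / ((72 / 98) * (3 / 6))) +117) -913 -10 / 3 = -1046549 / 1314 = -796.46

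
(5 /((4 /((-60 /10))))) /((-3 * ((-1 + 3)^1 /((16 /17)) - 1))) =20 /9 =2.22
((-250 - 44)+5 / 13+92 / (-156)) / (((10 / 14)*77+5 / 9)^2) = -154899 / 1625000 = -0.10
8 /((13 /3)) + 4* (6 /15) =224 /65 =3.45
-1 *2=-2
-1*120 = -120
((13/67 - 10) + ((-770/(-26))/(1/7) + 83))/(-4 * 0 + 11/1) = 244317/9581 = 25.50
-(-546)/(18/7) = 637/3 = 212.33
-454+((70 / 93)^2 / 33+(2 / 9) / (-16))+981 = 1203325559 / 2283336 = 527.00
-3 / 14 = -0.21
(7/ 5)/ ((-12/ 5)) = -7/ 12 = -0.58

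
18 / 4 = 9 / 2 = 4.50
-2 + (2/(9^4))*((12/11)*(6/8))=-16036/8019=-2.00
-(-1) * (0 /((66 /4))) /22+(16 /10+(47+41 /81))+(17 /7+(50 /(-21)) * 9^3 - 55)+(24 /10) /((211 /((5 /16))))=-4161395951 /2392740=-1739.18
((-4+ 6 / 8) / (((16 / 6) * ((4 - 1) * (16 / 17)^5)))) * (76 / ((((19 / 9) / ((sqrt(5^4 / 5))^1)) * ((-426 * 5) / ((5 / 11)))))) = 0.05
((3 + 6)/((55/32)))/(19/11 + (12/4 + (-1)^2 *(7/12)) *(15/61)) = 70272/35005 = 2.01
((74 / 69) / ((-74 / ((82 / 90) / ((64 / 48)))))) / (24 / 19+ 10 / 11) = -8569 / 1879560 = -0.00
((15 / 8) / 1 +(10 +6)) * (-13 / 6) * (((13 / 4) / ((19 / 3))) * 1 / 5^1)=-24167 / 6080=-3.97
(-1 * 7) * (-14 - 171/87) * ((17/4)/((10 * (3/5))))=55097/696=79.16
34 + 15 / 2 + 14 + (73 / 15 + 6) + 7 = 2201 / 30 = 73.37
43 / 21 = 2.05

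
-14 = -14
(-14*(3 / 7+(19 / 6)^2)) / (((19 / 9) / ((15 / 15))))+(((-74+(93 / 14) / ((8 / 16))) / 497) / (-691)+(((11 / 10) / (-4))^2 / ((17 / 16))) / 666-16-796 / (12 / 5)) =-21565231411211989 / 51714130570200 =-417.01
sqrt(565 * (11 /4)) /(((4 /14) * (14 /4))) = sqrt(6215) /2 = 39.42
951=951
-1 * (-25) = 25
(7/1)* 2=14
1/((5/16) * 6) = 8/15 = 0.53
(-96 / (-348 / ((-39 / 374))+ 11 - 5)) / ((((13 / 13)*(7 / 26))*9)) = -5408 / 456351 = -0.01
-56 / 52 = -1.08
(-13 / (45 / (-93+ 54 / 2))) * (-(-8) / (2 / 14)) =16016 / 15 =1067.73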